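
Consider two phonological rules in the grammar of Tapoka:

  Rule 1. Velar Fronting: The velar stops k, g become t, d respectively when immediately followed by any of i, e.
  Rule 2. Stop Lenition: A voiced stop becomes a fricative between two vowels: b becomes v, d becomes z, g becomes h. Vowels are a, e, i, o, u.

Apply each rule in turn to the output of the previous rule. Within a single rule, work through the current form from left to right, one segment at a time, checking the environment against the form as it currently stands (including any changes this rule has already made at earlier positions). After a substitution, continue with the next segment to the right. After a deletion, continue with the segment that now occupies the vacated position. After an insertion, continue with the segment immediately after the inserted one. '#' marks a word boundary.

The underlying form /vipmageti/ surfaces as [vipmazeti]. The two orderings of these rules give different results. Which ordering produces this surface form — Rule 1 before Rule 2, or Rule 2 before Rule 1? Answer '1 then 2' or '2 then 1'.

Order 1 then 2:
  1 Velar Fronting: [vipmageti] → [vipmadeti]
  2 Stop Lenition: [vipmadeti] → [vipmazeti]
  result: [vipmazeti]
Order 2 then 1:
  2 Stop Lenition: [vipmageti] → [vipmaheti]
  1 Velar Fronting: no change — [vipmaheti]
  result: [vipmaheti]

1 then 2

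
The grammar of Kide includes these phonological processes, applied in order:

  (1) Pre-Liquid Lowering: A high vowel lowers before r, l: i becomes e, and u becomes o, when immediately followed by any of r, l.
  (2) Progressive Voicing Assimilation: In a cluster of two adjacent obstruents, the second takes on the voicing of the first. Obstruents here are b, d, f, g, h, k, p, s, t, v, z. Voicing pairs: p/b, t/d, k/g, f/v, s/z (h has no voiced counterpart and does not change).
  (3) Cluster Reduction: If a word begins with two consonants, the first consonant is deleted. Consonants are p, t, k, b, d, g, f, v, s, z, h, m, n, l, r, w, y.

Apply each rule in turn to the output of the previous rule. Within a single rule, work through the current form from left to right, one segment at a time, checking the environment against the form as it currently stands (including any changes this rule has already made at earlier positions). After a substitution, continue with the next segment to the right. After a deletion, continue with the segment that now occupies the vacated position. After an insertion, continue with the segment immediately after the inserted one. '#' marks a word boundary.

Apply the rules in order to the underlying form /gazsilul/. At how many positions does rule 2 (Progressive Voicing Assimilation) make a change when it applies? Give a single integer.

(1) Pre-Liquid Lowering: [gazsilul] → [gazselol]
(2) Progressive Voicing Assimilation: [gazselol] → [gazzelol]
(3) Cluster Reduction: no change — [gazzelol]
Rule 2 changed 1 position(s).

1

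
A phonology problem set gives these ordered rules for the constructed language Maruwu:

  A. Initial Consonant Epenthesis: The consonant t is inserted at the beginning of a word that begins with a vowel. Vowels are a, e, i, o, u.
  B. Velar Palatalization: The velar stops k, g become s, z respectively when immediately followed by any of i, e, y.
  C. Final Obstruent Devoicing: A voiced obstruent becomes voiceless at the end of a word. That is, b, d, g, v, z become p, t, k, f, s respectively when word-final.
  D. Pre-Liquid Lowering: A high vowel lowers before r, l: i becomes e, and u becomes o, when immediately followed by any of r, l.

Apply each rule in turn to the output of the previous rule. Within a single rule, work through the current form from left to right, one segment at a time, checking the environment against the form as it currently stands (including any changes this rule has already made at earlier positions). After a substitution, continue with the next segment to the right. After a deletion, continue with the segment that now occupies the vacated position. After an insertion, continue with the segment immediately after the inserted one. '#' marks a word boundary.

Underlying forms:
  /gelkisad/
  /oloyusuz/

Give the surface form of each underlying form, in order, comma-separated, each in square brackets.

[zelsisat], [toloyusus]

/gelkisad/:
  A Initial Consonant Epenthesis: no change — [gelkisad]
  B Velar Palatalization: [gelkisad] → [zelsisad]
  C Final Obstruent Devoicing: [zelsisad] → [zelsisat]
  D Pre-Liquid Lowering: no change — [zelsisat]
/oloyusuz/:
  A Initial Consonant Epenthesis: [oloyusuz] → [toloyusuz]
  B Velar Palatalization: no change — [toloyusuz]
  C Final Obstruent Devoicing: [toloyusuz] → [toloyusus]
  D Pre-Liquid Lowering: no change — [toloyusus]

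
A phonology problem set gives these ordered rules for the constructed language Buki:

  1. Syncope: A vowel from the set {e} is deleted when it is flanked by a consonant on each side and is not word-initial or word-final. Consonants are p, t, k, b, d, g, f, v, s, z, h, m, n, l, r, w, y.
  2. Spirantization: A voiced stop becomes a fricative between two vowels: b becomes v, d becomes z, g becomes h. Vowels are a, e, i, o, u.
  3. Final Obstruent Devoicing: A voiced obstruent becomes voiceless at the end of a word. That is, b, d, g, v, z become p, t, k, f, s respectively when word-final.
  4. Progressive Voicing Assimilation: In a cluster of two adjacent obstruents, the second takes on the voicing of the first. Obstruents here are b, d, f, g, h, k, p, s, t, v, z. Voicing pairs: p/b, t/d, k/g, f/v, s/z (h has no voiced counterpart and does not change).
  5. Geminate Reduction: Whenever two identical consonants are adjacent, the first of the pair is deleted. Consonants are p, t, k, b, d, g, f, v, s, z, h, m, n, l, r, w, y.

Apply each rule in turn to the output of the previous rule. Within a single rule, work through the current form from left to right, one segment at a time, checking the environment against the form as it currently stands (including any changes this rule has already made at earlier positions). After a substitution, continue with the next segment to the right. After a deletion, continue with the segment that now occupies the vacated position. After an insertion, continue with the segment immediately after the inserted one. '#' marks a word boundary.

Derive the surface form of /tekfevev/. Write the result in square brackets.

1 Syncope: [tekfevev] → [tkfvv]
2 Spirantization: no change — [tkfvv]
3 Final Obstruent Devoicing: [tkfvv] → [tkfvf]
4 Progressive Voicing Assimilation: [tkfvf] → [tkfff]
5 Geminate Reduction: [tkfff] → [tkf]

[tkf]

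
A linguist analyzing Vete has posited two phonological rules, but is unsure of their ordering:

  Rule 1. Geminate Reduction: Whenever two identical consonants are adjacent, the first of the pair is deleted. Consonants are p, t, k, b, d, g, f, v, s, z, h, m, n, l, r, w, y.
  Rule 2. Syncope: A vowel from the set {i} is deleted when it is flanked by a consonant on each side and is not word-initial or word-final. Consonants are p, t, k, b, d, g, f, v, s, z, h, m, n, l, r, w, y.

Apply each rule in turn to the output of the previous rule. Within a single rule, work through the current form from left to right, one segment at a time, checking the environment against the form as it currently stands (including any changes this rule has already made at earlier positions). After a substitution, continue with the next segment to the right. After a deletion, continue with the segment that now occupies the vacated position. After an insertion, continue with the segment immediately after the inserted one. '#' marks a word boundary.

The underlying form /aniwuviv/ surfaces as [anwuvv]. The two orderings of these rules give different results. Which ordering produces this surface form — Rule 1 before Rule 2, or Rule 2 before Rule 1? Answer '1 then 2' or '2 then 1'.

Order 1 then 2:
  1 Geminate Reduction: no change — [aniwuviv]
  2 Syncope: [aniwuviv] → [anwuvv]
  result: [anwuvv]
Order 2 then 1:
  2 Syncope: [aniwuviv] → [anwuvv]
  1 Geminate Reduction: [anwuvv] → [anwuv]
  result: [anwuv]

1 then 2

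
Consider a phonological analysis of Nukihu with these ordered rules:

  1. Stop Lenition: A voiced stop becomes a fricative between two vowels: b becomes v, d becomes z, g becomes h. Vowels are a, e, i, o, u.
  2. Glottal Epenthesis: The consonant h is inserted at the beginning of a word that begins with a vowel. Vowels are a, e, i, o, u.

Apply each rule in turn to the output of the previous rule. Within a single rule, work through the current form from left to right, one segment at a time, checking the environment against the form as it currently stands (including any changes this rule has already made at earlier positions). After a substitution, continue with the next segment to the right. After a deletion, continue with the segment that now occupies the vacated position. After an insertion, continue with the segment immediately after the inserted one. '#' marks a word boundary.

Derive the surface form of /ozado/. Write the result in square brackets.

[hozazo]

1 Stop Lenition: [ozado] → [ozazo]
2 Glottal Epenthesis: [ozazo] → [hozazo]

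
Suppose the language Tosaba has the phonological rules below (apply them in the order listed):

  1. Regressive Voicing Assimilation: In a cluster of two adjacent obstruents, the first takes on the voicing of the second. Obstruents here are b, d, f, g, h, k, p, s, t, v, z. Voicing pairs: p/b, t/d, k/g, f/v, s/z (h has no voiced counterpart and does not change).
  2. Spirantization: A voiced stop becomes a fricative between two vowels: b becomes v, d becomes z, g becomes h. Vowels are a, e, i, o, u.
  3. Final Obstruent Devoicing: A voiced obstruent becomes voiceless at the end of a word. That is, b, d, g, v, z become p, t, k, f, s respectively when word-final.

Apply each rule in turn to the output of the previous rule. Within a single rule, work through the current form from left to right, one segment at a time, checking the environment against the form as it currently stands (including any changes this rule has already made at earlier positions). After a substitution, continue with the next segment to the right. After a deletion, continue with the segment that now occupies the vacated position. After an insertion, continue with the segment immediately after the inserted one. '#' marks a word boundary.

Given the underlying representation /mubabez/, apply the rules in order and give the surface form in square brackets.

1 Regressive Voicing Assimilation: no change — [mubabez]
2 Spirantization: [mubabez] → [muvavez]
3 Final Obstruent Devoicing: [muvavez] → [muvaves]

[muvaves]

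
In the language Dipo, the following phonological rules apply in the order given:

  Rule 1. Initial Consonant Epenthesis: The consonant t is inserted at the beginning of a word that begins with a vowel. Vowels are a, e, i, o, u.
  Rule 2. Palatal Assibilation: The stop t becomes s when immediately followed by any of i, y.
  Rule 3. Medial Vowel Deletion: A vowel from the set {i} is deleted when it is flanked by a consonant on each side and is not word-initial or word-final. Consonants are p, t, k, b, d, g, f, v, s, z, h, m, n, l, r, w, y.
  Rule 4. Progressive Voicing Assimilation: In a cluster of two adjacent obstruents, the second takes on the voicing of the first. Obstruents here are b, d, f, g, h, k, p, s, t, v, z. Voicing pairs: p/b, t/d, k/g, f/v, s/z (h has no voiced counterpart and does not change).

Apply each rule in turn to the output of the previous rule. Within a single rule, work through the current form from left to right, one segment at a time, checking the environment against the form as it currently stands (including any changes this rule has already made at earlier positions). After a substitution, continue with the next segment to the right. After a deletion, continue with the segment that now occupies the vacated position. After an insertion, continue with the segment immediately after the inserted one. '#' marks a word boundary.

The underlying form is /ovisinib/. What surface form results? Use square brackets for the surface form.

[tovznb]

Rule 1 Initial Consonant Epenthesis: [ovisinib] → [tovisinib]
Rule 2 Palatal Assibilation: no change — [tovisinib]
Rule 3 Medial Vowel Deletion: [tovisinib] → [tovsnb]
Rule 4 Progressive Voicing Assimilation: [tovsnb] → [tovznb]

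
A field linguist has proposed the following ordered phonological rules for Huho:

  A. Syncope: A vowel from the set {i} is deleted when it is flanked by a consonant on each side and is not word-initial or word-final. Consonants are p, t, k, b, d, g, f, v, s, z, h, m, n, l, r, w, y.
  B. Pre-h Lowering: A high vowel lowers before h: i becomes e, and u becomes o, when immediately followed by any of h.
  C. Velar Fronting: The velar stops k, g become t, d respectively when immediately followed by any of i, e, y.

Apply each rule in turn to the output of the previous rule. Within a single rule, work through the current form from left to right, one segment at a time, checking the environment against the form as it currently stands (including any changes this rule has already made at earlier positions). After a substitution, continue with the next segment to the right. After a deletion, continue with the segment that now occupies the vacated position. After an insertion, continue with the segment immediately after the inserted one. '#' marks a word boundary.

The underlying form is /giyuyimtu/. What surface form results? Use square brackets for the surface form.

A Syncope: [giyuyimtu] → [gyuymtu]
B Pre-h Lowering: no change — [gyuymtu]
C Velar Fronting: [gyuymtu] → [dyuymtu]

[dyuymtu]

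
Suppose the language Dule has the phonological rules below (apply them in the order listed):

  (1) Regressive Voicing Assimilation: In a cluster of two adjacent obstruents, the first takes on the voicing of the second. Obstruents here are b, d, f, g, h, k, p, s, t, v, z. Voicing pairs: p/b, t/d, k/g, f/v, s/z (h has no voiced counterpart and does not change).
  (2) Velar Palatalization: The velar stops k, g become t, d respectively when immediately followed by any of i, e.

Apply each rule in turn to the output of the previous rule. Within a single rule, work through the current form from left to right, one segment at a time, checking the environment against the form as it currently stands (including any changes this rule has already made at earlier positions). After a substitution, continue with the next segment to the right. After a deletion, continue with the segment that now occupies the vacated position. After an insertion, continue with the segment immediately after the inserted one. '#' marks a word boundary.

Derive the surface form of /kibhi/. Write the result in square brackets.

[tiphi]

(1) Regressive Voicing Assimilation: [kibhi] → [kiphi]
(2) Velar Palatalization: [kiphi] → [tiphi]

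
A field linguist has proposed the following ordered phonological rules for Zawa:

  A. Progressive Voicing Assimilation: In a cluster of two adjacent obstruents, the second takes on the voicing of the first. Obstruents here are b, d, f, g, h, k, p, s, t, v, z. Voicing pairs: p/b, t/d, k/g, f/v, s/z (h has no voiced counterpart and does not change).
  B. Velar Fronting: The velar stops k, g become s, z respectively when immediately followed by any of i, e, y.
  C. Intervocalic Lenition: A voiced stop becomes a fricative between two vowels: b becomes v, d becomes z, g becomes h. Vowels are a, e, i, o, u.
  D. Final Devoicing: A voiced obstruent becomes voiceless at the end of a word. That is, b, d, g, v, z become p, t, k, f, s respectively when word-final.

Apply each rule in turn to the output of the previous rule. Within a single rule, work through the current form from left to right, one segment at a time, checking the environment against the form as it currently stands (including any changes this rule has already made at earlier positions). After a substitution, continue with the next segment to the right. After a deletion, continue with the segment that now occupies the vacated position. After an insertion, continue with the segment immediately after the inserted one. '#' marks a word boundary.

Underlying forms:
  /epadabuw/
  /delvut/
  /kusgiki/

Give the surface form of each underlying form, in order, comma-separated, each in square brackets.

[epazavuw], [delvut], [kussisi]

/epadabuw/:
  A Progressive Voicing Assimilation: no change — [epadabuw]
  B Velar Fronting: no change — [epadabuw]
  C Intervocalic Lenition: [epadabuw] → [epazavuw]
  D Final Devoicing: no change — [epazavuw]
/delvut/:
  A Progressive Voicing Assimilation: no change — [delvut]
  B Velar Fronting: no change — [delvut]
  C Intervocalic Lenition: no change — [delvut]
  D Final Devoicing: no change — [delvut]
/kusgiki/:
  A Progressive Voicing Assimilation: [kusgiki] → [kuskiki]
  B Velar Fronting: [kuskiki] → [kussisi]
  C Intervocalic Lenition: no change — [kussisi]
  D Final Devoicing: no change — [kussisi]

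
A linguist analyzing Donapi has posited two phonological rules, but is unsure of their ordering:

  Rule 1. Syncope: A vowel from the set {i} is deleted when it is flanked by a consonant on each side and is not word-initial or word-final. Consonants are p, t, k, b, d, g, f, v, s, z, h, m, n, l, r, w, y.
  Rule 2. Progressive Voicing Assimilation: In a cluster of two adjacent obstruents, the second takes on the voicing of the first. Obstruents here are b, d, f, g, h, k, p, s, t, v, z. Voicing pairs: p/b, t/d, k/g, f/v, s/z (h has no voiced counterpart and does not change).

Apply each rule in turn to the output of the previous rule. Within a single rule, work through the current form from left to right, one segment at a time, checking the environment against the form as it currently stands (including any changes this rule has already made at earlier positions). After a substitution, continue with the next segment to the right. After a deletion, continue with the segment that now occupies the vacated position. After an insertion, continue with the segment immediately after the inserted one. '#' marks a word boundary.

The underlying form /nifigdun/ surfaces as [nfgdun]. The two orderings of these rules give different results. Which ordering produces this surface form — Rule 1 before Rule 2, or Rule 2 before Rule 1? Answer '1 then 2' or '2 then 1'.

Order 1 then 2:
  1 Syncope: [nifigdun] → [nfgdun]
  2 Progressive Voicing Assimilation: [nfgdun] → [nfktun]
  result: [nfktun]
Order 2 then 1:
  2 Progressive Voicing Assimilation: no change — [nifigdun]
  1 Syncope: [nifigdun] → [nfgdun]
  result: [nfgdun]

2 then 1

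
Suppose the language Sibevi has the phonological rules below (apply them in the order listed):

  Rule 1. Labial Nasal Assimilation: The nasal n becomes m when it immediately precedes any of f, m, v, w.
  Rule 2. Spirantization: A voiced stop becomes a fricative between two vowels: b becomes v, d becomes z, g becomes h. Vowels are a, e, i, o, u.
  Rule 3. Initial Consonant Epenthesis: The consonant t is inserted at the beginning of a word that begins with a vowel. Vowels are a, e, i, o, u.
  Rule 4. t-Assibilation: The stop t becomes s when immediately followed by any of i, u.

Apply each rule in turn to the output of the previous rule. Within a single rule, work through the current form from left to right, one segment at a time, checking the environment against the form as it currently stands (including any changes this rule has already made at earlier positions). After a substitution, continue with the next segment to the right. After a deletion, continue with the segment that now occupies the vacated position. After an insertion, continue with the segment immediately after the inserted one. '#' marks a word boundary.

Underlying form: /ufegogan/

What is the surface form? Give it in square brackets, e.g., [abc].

[sufehohan]

Rule 1 Labial Nasal Assimilation: no change — [ufegogan]
Rule 2 Spirantization: [ufegogan] → [ufehohan]
Rule 3 Initial Consonant Epenthesis: [ufehohan] → [tufehohan]
Rule 4 t-Assibilation: [tufehohan] → [sufehohan]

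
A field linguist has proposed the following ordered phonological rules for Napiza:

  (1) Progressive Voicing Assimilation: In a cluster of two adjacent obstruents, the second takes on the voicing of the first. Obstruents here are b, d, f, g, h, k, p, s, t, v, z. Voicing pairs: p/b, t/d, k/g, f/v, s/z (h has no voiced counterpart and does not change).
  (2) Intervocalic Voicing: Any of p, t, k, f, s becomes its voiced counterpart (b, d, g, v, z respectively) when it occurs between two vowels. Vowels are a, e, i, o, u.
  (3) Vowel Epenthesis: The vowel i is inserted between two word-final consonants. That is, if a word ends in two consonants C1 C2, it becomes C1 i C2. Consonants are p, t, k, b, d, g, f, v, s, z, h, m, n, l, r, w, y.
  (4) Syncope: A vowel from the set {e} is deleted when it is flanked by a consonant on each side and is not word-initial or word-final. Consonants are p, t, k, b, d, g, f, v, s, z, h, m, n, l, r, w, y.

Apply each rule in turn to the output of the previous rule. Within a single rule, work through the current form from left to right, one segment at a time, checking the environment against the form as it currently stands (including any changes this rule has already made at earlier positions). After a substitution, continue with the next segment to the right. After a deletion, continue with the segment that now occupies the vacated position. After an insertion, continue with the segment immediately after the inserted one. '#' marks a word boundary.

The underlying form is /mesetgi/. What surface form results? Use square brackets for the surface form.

(1) Progressive Voicing Assimilation: [mesetgi] → [mesetki]
(2) Intervocalic Voicing: [mesetki] → [mezetki]
(3) Vowel Epenthesis: no change — [mezetki]
(4) Syncope: [mezetki] → [mztki]

[mztki]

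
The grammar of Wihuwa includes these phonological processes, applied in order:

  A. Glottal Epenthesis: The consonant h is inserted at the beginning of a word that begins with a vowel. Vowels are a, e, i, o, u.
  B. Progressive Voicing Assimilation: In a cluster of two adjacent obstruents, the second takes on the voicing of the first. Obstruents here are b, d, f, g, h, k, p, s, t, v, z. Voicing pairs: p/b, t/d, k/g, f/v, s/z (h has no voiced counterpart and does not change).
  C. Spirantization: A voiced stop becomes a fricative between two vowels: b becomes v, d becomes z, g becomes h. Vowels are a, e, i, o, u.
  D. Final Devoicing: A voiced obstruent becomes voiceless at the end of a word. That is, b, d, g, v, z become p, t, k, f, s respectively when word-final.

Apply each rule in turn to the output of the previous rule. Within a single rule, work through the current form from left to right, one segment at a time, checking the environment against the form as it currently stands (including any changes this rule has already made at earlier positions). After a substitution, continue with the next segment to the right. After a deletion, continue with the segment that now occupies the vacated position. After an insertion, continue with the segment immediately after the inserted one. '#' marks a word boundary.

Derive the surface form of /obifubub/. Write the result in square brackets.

[hovifuvup]

A Glottal Epenthesis: [obifubub] → [hobifubub]
B Progressive Voicing Assimilation: no change — [hobifubub]
C Spirantization: [hobifubub] → [hovifuvub]
D Final Devoicing: [hovifuvub] → [hovifuvup]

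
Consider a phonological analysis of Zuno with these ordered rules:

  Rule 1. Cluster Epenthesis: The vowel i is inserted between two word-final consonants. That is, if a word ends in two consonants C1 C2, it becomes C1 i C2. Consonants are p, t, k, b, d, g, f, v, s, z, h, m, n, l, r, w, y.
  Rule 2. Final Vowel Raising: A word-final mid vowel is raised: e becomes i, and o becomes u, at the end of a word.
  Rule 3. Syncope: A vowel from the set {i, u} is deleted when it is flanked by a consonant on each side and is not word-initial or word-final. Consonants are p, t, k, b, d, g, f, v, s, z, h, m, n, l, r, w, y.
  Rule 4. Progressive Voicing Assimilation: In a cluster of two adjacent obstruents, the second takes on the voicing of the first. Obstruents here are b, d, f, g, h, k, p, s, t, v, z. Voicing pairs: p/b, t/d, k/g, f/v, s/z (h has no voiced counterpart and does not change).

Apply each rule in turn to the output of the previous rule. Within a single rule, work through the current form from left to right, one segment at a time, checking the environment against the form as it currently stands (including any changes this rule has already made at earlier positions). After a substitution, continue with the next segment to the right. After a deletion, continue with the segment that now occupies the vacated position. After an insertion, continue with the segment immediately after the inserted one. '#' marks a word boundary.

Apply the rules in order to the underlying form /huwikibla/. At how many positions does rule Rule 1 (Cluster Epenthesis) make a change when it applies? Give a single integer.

Rule 1 Cluster Epenthesis: no change — [huwikibla]
Rule 2 Final Vowel Raising: no change — [huwikibla]
Rule 3 Syncope: [huwikibla] → [hwkbla]
Rule 4 Progressive Voicing Assimilation: [hwkbla] → [hwkpla]
Rule Rule 1 changed 0 position(s).

0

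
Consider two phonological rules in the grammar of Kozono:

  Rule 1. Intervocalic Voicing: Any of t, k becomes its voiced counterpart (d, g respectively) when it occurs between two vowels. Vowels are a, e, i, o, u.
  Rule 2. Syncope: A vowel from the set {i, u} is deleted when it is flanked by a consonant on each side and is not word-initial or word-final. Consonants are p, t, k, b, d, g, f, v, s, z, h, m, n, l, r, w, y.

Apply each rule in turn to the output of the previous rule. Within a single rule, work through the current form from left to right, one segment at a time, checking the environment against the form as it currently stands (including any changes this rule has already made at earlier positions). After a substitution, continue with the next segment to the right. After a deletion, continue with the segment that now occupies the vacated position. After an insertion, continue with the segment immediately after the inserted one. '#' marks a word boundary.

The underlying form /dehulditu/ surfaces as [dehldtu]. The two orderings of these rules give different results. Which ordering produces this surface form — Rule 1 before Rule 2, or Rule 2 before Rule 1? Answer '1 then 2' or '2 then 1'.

2 then 1

Order 1 then 2:
  1 Intervocalic Voicing: [dehulditu] → [dehuldidu]
  2 Syncope: [dehuldidu] → [dehlddu]
  result: [dehlddu]
Order 2 then 1:
  2 Syncope: [dehulditu] → [dehldtu]
  1 Intervocalic Voicing: no change — [dehldtu]
  result: [dehldtu]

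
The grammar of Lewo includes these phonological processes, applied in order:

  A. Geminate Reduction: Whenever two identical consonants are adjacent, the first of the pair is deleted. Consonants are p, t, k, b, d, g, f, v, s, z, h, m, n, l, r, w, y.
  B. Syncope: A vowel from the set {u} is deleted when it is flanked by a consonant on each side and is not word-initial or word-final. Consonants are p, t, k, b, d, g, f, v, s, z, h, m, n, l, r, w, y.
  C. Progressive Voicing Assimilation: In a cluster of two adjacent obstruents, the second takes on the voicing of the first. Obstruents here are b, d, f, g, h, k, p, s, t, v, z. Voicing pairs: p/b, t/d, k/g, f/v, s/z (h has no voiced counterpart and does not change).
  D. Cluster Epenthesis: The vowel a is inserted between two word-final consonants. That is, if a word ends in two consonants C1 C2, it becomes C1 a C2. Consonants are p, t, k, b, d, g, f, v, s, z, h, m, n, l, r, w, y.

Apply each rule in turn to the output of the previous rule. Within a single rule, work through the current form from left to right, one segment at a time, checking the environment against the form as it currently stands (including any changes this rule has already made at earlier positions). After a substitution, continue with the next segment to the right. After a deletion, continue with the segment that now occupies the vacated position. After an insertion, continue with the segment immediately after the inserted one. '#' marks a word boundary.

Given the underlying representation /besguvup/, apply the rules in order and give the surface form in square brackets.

A Geminate Reduction: no change — [besguvup]
B Syncope: [besguvup] → [besgvp]
C Progressive Voicing Assimilation: [besgvp] → [beskfp]
D Cluster Epenthesis: [beskfp] → [beskfap]

[beskfap]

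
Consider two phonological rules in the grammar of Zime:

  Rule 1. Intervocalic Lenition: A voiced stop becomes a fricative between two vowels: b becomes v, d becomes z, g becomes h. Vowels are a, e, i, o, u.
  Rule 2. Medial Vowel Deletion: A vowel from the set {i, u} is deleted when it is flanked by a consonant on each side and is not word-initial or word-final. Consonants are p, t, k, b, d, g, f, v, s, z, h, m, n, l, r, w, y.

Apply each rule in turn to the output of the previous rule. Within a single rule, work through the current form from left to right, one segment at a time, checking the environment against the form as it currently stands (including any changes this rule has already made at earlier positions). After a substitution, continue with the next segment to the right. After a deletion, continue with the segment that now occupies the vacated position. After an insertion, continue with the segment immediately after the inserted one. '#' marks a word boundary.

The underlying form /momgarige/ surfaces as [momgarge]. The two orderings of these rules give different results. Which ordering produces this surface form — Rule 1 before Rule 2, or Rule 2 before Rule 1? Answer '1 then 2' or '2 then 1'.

Order 1 then 2:
  1 Intervocalic Lenition: [momgarige] → [momgarihe]
  2 Medial Vowel Deletion: [momgarihe] → [momgarhe]
  result: [momgarhe]
Order 2 then 1:
  2 Medial Vowel Deletion: [momgarige] → [momgarge]
  1 Intervocalic Lenition: no change — [momgarge]
  result: [momgarge]

2 then 1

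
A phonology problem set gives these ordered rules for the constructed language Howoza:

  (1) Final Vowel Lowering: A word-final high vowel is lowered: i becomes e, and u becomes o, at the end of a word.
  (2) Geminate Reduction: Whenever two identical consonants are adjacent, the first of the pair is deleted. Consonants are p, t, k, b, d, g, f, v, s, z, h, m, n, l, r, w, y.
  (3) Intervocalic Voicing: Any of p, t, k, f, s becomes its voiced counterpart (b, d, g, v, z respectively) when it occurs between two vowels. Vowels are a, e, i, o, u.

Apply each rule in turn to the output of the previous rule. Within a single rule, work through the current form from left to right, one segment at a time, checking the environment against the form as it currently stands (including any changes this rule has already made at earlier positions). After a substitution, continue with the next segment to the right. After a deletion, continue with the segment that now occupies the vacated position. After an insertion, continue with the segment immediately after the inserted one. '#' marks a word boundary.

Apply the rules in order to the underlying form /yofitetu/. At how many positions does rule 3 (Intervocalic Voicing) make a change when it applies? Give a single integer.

3

(1) Final Vowel Lowering: [yofitetu] → [yofiteto]
(2) Geminate Reduction: no change — [yofiteto]
(3) Intervocalic Voicing: [yofiteto] → [yovidedo]
Rule 3 changed 3 position(s).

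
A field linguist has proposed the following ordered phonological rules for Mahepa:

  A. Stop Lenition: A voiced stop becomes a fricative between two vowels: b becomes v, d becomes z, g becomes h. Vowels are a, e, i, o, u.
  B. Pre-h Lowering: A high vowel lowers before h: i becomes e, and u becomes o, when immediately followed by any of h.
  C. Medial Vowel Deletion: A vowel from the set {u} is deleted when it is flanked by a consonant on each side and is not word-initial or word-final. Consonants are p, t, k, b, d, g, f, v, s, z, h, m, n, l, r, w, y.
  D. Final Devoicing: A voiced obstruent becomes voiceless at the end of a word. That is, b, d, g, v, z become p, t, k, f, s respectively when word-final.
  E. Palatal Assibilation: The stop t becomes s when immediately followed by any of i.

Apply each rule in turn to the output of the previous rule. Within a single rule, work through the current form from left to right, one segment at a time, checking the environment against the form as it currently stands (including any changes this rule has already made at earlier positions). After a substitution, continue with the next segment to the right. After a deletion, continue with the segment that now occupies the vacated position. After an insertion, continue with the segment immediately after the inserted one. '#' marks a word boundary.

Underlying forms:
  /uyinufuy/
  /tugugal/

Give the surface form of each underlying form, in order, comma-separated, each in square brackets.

/uyinufuy/:
  A Stop Lenition: no change — [uyinufuy]
  B Pre-h Lowering: no change — [uyinufuy]
  C Medial Vowel Deletion: [uyinufuy] → [uyinfy]
  D Final Devoicing: no change — [uyinfy]
  E Palatal Assibilation: no change — [uyinfy]
/tugugal/:
  A Stop Lenition: [tugugal] → [tuhuhal]
  B Pre-h Lowering: [tuhuhal] → [tohohal]
  C Medial Vowel Deletion: no change — [tohohal]
  D Final Devoicing: no change — [tohohal]
  E Palatal Assibilation: no change — [tohohal]

[uyinfy], [tohohal]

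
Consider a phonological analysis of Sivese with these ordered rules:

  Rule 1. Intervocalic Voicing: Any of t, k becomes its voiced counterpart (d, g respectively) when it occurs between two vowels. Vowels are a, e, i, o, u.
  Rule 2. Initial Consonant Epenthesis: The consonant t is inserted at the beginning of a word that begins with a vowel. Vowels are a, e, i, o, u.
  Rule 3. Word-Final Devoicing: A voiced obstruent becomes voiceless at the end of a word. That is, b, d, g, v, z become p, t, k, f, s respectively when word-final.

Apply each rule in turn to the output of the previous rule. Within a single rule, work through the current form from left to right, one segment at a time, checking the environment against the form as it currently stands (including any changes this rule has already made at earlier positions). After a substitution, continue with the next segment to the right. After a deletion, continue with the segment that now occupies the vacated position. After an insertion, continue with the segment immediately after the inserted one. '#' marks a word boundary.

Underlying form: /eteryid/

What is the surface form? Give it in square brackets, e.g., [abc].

[tederyit]

Rule 1 Intervocalic Voicing: [eteryid] → [ederyid]
Rule 2 Initial Consonant Epenthesis: [ederyid] → [tederyid]
Rule 3 Word-Final Devoicing: [tederyid] → [tederyit]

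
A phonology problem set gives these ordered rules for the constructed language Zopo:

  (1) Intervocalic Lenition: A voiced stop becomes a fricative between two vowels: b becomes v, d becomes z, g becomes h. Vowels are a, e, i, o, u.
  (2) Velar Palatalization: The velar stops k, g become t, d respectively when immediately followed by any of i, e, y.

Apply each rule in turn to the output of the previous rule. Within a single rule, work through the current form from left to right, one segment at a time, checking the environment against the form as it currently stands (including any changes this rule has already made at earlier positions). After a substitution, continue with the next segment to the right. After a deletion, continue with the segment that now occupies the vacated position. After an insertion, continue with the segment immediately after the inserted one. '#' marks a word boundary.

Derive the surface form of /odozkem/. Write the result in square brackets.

(1) Intervocalic Lenition: [odozkem] → [ozozkem]
(2) Velar Palatalization: [ozozkem] → [ozoztem]

[ozoztem]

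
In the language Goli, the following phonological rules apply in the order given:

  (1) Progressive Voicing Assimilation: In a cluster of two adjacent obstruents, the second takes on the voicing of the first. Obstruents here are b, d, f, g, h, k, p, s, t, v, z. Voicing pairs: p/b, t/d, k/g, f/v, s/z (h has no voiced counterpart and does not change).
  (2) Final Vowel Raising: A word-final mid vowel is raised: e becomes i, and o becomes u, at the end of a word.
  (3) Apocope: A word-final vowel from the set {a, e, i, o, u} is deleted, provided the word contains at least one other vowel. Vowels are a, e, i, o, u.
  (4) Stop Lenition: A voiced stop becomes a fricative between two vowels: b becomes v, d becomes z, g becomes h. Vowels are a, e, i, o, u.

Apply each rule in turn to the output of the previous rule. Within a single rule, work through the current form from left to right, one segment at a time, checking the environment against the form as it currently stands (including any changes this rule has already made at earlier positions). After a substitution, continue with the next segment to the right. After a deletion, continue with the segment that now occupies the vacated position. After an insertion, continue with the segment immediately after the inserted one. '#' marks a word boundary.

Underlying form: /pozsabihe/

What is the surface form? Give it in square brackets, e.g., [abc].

[pozzavih]

(1) Progressive Voicing Assimilation: [pozsabihe] → [pozzabihe]
(2) Final Vowel Raising: [pozzabihe] → [pozzabihi]
(3) Apocope: [pozzabihi] → [pozzabih]
(4) Stop Lenition: [pozzabih] → [pozzavih]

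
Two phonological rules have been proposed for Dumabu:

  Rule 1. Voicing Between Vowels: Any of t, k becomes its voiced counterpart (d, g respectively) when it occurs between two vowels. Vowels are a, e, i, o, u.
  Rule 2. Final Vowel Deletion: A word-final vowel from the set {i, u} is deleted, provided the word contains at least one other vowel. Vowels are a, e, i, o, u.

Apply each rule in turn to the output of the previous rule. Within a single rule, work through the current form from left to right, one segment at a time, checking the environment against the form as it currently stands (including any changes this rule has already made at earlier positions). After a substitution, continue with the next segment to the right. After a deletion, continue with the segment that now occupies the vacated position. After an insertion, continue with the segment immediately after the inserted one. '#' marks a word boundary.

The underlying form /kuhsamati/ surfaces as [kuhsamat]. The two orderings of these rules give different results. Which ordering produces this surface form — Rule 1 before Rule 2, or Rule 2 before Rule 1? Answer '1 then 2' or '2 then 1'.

Order 1 then 2:
  1 Voicing Between Vowels: [kuhsamati] → [kuhsamadi]
  2 Final Vowel Deletion: [kuhsamadi] → [kuhsamad]
  result: [kuhsamad]
Order 2 then 1:
  2 Final Vowel Deletion: [kuhsamati] → [kuhsamat]
  1 Voicing Between Vowels: no change — [kuhsamat]
  result: [kuhsamat]

2 then 1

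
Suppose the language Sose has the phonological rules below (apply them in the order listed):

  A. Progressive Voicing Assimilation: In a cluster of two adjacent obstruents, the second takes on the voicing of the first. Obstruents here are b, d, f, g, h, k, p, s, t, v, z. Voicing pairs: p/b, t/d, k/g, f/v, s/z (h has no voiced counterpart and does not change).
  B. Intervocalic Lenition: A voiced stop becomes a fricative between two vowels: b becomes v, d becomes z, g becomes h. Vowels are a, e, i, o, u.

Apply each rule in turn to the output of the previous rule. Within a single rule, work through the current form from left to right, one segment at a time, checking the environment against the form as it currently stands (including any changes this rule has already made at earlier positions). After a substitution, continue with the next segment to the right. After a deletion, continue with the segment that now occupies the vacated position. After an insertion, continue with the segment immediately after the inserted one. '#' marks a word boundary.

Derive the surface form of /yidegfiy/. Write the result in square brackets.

[yizegviy]

A Progressive Voicing Assimilation: [yidegfiy] → [yidegviy]
B Intervocalic Lenition: [yidegviy] → [yizegviy]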